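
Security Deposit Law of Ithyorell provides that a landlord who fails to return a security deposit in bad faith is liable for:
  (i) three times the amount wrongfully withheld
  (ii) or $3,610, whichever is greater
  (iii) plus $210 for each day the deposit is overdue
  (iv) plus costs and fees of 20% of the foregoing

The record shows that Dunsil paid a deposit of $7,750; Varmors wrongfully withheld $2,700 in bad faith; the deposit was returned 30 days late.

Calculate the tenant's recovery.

Trebled: 3 × $2,700 = $8,100
Minimum $3,610: $8,100 meets the minimum, no increase.
Late-return penalty: 30 × $210 = $6,300
Damages plus late penalty: $8,100 + $6,300 = $14,400
Costs and fees: 20% of $14,400 = $2,880
Total recovery: $14,400 + $2,880 = $17,280

$17,280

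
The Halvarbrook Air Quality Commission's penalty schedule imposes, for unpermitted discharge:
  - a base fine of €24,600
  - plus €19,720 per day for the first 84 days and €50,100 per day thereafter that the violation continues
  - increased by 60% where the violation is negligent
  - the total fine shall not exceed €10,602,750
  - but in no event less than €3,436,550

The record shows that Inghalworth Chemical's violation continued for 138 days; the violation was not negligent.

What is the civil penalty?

First 84 days: 84 × €19,720 = €1,656,480
Remaining days: (138 − 84) × €50,100 = €2,705,400
Per-day component: €1,656,480 + €2,705,400 = €4,361,880
Base plus per-day: €24,600 + €4,361,880 = €4,386,480
The violation was not negligent: no 60% increase.
Cap at €10,602,750: €4,386,480 is within the cap, no reduction.
Minimum €3,436,550: €4,386,480 meets the minimum, no increase.

€4,386,480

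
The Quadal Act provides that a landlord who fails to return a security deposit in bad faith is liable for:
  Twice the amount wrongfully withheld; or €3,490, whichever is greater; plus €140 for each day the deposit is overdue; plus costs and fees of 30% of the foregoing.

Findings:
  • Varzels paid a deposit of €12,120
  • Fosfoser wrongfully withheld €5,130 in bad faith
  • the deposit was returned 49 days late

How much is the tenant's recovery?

Doubled: 2 × €5,130 = €10,260
Minimum €3,490: €10,260 meets the minimum, no increase.
Late-return penalty: 49 × €140 = €6,860
Damages plus late penalty: €10,260 + €6,860 = €17,120
Costs and fees: 30% of €17,120 = €5,136
Total recovery: €17,120 + €5,136 = €22,256

€22,256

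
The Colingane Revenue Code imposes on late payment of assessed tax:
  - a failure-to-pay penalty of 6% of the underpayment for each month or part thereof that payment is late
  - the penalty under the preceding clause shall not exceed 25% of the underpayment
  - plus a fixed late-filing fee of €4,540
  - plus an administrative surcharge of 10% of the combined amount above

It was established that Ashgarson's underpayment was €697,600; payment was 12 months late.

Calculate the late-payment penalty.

€196,834

Accrued rate: 6% × 12 = 72%, capped at 25% → 25%
Failure-to-pay penalty: 25% of €697,600 = €174,400
Penalty before surcharge: €174,400 + €4,540 = €178,940
Administrative surcharge: 10% of €178,940 = €17,894
Total penalty: €178,940 + €17,894 = €196,834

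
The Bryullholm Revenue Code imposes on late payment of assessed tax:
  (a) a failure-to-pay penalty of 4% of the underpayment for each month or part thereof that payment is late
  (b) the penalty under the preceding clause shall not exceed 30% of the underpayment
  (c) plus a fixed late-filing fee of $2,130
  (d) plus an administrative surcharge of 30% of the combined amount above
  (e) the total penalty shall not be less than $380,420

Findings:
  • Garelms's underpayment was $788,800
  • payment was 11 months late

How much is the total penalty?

Accrued rate: 4% × 11 = 44%, capped at 30% → 30%
Failure-to-pay penalty: 30% of $788,800 = $236,640
Penalty before surcharge: $236,640 + $2,130 = $238,770
Administrative surcharge: 30% of $238,770 = $71,631
Total penalty: $238,770 + $71,631 = $310,401
Minimum $380,420: $310,401 is below the minimum → $380,420

Penalty: $380,420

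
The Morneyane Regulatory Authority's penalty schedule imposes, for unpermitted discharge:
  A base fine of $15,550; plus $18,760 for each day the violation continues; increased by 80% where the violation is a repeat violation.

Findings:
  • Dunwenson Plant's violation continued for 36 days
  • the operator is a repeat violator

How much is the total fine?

$1,243,638

Per-day component: 36 × $18,760 = $675,360
Base plus per-day: $15,550 + $675,360 = $690,910
Enhancement: 80% of $690,910 = $552,728
Enhanced fine: $690,910 + $552,728 = $1,243,638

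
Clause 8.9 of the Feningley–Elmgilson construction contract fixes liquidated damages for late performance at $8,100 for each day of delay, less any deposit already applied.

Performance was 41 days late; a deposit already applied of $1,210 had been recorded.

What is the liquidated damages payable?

Per-day damages: 41 × $8,100 = $332,100
Less deposit already applied: $332,100 − $1,210 = $330,890

$330,890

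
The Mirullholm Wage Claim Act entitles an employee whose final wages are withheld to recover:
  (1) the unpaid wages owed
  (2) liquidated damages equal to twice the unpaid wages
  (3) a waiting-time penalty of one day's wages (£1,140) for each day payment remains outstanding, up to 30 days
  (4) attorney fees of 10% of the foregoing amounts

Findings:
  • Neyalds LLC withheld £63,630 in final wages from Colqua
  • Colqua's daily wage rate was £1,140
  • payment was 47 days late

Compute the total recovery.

£247,599

Doubled: 2 × £63,630 = £127,260
Penalty days: min(47, 30) = 30
Waiting-time penalty: 30 × £1,140 = £34,200
Subtotal: £63,630 + £127,260 + £34,200 = £225,090
Attorney fees: 10% of £225,090 = £22,509
Total award: £225,090 + £22,509 = £247,599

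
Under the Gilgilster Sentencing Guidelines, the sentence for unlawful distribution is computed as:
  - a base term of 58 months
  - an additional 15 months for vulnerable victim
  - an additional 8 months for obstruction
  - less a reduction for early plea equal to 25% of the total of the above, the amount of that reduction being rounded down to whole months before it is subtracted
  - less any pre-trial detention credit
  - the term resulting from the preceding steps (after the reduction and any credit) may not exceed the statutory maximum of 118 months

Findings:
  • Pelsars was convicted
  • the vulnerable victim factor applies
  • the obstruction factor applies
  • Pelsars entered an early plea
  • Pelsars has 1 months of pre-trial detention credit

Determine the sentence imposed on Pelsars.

60 months

Vulnerable victim enhancement: +15 months
Obstruction enhancement: +8 months
Adjusted term: 58 months + 15 months + 8 months = 81 months
Early plea reduction: 25% of 81 months = 20 months (rounded down)
After reduction: 81 − 20 = 61 months
Less pre-trial detention credit: 61 months − 1 months = 60 months
Cap at 118 months: 60 months is within the cap, no reduction.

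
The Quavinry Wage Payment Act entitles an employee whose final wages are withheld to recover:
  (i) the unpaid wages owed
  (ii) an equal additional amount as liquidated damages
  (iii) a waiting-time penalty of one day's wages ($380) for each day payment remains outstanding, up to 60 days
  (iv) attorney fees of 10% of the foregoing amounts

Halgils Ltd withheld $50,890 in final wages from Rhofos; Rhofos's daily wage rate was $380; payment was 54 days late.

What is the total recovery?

$134,530

Liquidated damages (equal amount): $50,890
Penalty days: min(54, 60) = 54
Waiting-time penalty: 54 × $380 = $20,520
Subtotal: $50,890 + $50,890 + $20,520 = $122,300
Attorney fees: 10% of $122,300 = $12,230
Total award: $122,300 + $12,230 = $134,530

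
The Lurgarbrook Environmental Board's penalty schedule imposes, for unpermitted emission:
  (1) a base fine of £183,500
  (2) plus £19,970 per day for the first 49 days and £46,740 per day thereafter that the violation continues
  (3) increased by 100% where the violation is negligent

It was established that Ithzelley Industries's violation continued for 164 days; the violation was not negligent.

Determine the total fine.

£6,537,130

First 49 days: 49 × £19,970 = £978,530
Remaining days: (164 − 49) × £46,740 = £5,375,100
Per-day component: £978,530 + £5,375,100 = £6,353,630
Base plus per-day: £183,500 + £6,353,630 = £6,537,130
The violation was not negligent: no 100% increase.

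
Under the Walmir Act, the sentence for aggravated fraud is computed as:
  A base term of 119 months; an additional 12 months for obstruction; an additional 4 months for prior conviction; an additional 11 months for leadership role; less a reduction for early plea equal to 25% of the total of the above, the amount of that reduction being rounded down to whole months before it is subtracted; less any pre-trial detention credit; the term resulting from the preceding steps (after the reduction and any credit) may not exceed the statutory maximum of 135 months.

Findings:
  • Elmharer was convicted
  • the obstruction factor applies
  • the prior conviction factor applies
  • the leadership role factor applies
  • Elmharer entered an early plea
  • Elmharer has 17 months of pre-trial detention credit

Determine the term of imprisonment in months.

93 months

Obstruction enhancement: +12 months
Prior conviction enhancement: +4 months
Leadership role enhancement: +11 months
Adjusted term: 119 months + 12 months + 4 months + 11 months = 146 months
Early plea reduction: 25% of 146 months = 36 months (rounded down)
After reduction: 146 − 36 = 110 months
Less pre-trial detention credit: 110 months − 17 months = 93 months
Cap at 135 months: 93 months is within the cap, no reduction.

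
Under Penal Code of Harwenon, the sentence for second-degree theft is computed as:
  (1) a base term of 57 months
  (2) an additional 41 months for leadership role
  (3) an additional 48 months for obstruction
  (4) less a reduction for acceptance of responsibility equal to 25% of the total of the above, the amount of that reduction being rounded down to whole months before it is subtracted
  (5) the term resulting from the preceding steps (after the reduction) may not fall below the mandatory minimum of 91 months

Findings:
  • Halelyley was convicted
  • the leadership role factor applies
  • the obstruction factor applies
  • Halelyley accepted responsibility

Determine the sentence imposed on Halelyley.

Leadership role enhancement: +41 months
Obstruction enhancement: +48 months
Adjusted term: 57 months + 41 months + 48 months = 146 months
Acceptance of responsibility reduction: 25% of 146 months = 36 months (rounded down)
After reduction: 146 − 36 = 110 months
Minimum 91 months: 110 months meets the minimum, no increase.

110 months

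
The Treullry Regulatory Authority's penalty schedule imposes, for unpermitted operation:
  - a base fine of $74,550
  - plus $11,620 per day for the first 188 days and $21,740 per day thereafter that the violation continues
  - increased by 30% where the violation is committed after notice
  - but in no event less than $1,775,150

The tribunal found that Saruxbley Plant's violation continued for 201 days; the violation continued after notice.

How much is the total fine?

$3,304,249

First 188 days: 188 × $11,620 = $2,184,560
Remaining days: (201 − 188) × $21,740 = $282,620
Per-day component: $2,184,560 + $282,620 = $2,467,180
Base plus per-day: $74,550 + $2,467,180 = $2,541,730
Enhancement: 30% of $2,541,730 = $762,519
Enhanced fine: $2,541,730 + $762,519 = $3,304,249
Minimum $1,775,150: $3,304,249 meets the minimum, no increase.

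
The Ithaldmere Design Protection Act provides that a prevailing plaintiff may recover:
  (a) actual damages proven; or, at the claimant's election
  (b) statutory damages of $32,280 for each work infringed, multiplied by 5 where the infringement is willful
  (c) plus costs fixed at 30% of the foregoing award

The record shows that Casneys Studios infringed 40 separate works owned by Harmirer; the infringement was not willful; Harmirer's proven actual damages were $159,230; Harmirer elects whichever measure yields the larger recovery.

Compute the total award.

Statutory damages: 40 × $32,280 = $1,291,200
Infringement not willful: no ×5 enhancement.
Greater of actual damages ($159,230) or statutory damages ($1,291,200): $1,291,200
Costs: 30% of $1,291,200 = $387,360
Award plus costs: $1,291,200 + $387,360 = $1,678,560

$1,678,560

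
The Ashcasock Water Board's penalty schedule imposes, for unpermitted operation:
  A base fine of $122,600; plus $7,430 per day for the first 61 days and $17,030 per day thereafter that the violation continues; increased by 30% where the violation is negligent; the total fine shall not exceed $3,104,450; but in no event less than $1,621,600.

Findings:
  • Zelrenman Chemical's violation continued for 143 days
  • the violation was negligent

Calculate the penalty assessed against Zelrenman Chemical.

First 61 days: 61 × $7,430 = $453,230
Remaining days: (143 − 61) × $17,030 = $1,396,460
Per-day component: $453,230 + $1,396,460 = $1,849,690
Base plus per-day: $122,600 + $1,849,690 = $1,972,290
Enhancement: 30% of $1,972,290 = $591,687
Enhanced fine: $1,972,290 + $591,687 = $2,563,977
Cap at $3,104,450: $2,563,977 is within the cap, no reduction.
Minimum $1,621,600: $2,563,977 meets the minimum, no increase.

$2,563,977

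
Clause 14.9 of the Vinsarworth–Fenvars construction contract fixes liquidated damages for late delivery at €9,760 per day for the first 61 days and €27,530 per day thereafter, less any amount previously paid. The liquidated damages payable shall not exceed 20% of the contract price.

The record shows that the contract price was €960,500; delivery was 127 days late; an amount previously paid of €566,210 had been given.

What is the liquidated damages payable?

Liquidated damages: €192,100

First 61 days: 61 × €9,760 = €595,360
Remaining days: (127 − 61) × €27,530 = €1,816,980
Accrued per-day damages: €595,360 + €1,816,980 = €2,412,340
Less amount previously paid: €2,412,340 − €566,210 = €1,846,130
Cap: 20% of €960,500 = €192,100
Cap at €192,100: €1,846,130 exceeds the cap → €192,100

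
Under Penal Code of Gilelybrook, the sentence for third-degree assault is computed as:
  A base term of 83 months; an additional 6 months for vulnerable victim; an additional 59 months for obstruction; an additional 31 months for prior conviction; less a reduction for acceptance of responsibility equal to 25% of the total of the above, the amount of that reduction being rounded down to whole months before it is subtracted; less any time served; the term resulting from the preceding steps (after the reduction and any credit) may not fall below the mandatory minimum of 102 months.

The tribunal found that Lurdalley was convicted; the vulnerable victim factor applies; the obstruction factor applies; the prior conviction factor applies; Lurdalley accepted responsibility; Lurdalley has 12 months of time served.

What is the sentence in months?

Vulnerable victim enhancement: +6 months
Obstruction enhancement: +59 months
Prior conviction enhancement: +31 months
Adjusted term: 83 months + 6 months + 59 months + 31 months = 179 months
Acceptance of responsibility reduction: 25% of 179 months = 44 months (rounded down)
After reduction: 179 − 44 = 135 months
Less time served: 135 months − 12 months = 123 months
Minimum 102 months: 123 months meets the minimum, no increase.

123 months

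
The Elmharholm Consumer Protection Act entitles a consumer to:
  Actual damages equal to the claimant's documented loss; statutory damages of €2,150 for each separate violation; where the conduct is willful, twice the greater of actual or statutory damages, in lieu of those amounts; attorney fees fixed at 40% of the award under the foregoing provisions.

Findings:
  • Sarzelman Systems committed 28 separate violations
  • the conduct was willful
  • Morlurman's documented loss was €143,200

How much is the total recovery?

Statutory damages: 28 × €2,150 = €60,200
Greater of actual damages (€143,200) or statutory damages (€60,200): €143,200
Doubled: 2 × €143,200 = €286,400
Attorney fees: 40% of €286,400 = €114,560
Total recovery: €286,400 + €114,560 = €400,960

€400,960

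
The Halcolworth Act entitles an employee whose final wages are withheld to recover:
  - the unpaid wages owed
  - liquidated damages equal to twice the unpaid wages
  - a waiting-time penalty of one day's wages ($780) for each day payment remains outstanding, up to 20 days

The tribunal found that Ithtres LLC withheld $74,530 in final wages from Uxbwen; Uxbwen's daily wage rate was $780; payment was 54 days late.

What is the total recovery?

Doubled: 2 × $74,530 = $149,060
Penalty days: min(54, 20) = 20
Waiting-time penalty: 20 × $780 = $15,600
Total award: $74,530 + $149,060 + $15,600 = $239,190

$239,190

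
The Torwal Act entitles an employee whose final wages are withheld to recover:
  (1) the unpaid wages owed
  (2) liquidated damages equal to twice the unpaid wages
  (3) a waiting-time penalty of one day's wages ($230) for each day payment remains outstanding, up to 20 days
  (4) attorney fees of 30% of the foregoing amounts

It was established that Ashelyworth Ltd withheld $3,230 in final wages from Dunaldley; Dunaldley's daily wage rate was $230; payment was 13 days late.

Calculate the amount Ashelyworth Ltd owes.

$16,484

Doubled: 2 × $3,230 = $6,460
Penalty days: min(13, 20) = 13
Waiting-time penalty: 13 × $230 = $2,990
Subtotal: $3,230 + $6,460 + $2,990 = $12,680
Attorney fees: 30% of $12,680 = $3,804
Total award: $12,680 + $3,804 = $16,484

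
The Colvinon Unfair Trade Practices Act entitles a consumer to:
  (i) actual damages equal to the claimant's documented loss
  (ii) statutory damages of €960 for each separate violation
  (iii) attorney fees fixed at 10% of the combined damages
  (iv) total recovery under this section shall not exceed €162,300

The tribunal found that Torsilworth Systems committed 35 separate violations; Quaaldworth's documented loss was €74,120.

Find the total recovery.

€118,492

Statutory damages: 35 × €960 = €33,600
Combined damages: €74,120 + €33,600 = €107,720
Attorney fees: 10% of €107,720 = €10,772
Total before cap: €107,720 + €10,772 = €118,492
Cap at €162,300: €118,492 is within the cap, no reduction.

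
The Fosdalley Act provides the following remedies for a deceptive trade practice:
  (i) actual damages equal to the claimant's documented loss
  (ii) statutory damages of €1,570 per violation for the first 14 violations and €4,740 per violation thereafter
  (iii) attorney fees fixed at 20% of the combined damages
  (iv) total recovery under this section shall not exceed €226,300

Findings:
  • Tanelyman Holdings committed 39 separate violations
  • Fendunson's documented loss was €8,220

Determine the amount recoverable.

€178,440

First 14 violations: 14 × €1,570 = €21,980
Remaining violations: (39 − 14) × €4,740 = €118,500
Statutory damages: €21,980 + €118,500 = €140,480
Combined damages: €8,220 + €140,480 = €148,700
Attorney fees: 20% of €148,700 = €29,740
Total before cap: €148,700 + €29,740 = €178,440
Cap at €226,300: €178,440 is within the cap, no reduction.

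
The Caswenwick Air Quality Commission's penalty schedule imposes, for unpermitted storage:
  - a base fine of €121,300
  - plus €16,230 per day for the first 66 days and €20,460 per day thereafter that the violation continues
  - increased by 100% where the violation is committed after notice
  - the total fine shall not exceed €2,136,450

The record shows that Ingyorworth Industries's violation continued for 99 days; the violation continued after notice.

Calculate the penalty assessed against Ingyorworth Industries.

First 66 days: 66 × €16,230 = €1,071,180
Remaining days: (99 − 66) × €20,460 = €675,180
Per-day component: €1,071,180 + €675,180 = €1,746,360
Base plus per-day: €121,300 + €1,746,360 = €1,867,660
Enhancement: 100% of €1,867,660 = €1,867,660
Enhanced fine: €1,867,660 + €1,867,660 = €3,735,320
Cap at €2,136,450: €3,735,320 exceeds the cap → €2,136,450

€2,136,450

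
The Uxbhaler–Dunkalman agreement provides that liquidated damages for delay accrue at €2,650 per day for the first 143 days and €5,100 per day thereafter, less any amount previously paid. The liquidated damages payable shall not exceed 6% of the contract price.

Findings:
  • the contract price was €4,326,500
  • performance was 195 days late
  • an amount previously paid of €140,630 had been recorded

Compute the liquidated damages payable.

€259,590

First 143 days: 143 × €2,650 = €378,950
Remaining days: (195 − 143) × €5,100 = €265,200
Accrued per-day damages: €378,950 + €265,200 = €644,150
Less amount previously paid: €644,150 − €140,630 = €503,520
Cap: 6% of €4,326,500 = €259,590
Cap at €259,590: €503,520 exceeds the cap → €259,590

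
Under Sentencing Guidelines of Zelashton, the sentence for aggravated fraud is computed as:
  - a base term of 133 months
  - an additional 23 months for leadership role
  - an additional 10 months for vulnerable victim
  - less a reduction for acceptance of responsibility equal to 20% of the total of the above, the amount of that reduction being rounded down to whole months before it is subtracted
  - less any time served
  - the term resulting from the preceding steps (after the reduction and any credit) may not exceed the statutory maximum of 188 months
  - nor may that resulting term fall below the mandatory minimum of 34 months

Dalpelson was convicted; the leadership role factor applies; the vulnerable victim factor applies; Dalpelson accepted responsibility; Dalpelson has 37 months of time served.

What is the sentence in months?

Leadership role enhancement: +23 months
Vulnerable victim enhancement: +10 months
Adjusted term: 133 months + 23 months + 10 months = 166 months
Acceptance of responsibility reduction: 20% of 166 months = 33 months (rounded down)
After reduction: 166 − 33 = 133 months
Less time served: 133 months − 37 months = 96 months
Cap at 188 months: 96 months is within the cap, no reduction.
Minimum 34 months: 96 months meets the minimum, no increase.

96 months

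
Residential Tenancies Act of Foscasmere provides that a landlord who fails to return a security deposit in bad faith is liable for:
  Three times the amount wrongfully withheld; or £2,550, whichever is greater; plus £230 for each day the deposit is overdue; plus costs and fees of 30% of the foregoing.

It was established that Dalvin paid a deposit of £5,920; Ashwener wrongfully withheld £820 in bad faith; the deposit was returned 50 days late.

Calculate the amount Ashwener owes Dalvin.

Trebled: 3 × £820 = £2,460
Minimum £2,550: £2,460 is below the minimum → £2,550
Late-return penalty: 50 × £230 = £11,500
Damages plus late penalty: £2,550 + £11,500 = £14,050
Costs and fees: 30% of £14,050 = £4,215
Total recovery: £14,050 + £4,215 = £18,265

£18,265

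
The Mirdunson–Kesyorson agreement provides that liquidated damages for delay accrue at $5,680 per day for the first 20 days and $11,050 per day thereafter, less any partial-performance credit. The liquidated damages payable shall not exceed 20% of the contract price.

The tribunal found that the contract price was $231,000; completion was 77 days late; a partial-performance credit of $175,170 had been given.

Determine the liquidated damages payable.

First 20 days: 20 × $5,680 = $113,600
Remaining days: (77 − 20) × $11,050 = $629,850
Accrued per-day damages: $113,600 + $629,850 = $743,450
Less partial-performance credit: $743,450 − $175,170 = $568,280
Cap: 20% of $231,000 = $46,200
Cap at $46,200: $568,280 exceeds the cap → $46,200

Liquidated damages: $46,200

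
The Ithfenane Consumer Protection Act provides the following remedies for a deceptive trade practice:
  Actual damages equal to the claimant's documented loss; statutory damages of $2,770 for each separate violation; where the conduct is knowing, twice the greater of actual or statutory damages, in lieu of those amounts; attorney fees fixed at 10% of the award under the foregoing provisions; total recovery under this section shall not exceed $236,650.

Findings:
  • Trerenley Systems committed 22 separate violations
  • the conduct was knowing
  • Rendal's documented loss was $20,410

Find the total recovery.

Statutory damages: 22 × $2,770 = $60,940
Greater of actual damages ($20,410) or statutory damages ($60,940): $60,940
Doubled: 2 × $60,940 = $121,880
Attorney fees: 10% of $121,880 = $12,188
Total before cap: $121,880 + $12,188 = $134,068
Cap at $236,650: $134,068 is within the cap, no reduction.

Total recovery: $134,068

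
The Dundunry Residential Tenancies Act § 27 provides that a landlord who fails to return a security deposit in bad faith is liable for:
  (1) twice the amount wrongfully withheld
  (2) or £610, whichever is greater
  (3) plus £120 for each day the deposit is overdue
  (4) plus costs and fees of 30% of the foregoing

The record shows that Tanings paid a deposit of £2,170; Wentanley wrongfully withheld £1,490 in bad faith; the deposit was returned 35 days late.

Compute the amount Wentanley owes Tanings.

£9,334

Doubled: 2 × £1,490 = £2,980
Minimum £610: £2,980 meets the minimum, no increase.
Late-return penalty: 35 × £120 = £4,200
Damages plus late penalty: £2,980 + £4,200 = £7,180
Costs and fees: 30% of £7,180 = £2,154
Total recovery: £7,180 + £2,154 = £9,334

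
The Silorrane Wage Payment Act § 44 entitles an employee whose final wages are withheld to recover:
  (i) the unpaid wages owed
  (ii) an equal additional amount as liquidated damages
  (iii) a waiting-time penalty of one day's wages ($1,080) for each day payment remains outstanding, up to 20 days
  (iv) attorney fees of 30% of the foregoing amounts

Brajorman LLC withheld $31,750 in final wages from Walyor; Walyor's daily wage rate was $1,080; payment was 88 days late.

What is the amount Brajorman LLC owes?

$110,630

Liquidated damages (equal amount): $31,750
Penalty days: min(88, 20) = 20
Waiting-time penalty: 20 × $1,080 = $21,600
Subtotal: $31,750 + $31,750 + $21,600 = $85,100
Attorney fees: 30% of $85,100 = $25,530
Total award: $85,100 + $25,530 = $110,630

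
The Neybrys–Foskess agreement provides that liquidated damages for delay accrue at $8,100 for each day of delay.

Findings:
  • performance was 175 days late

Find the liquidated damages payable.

Per-day damages: 175 × $8,100 = $1,417,500

$1,417,500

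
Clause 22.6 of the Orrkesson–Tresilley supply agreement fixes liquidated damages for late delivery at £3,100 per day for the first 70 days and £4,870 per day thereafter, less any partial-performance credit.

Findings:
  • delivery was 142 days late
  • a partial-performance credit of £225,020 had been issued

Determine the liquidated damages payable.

Liquidated damages: £342,620

First 70 days: 70 × £3,100 = £217,000
Remaining days: (142 − 70) × £4,870 = £350,640
Accrued per-day damages: £217,000 + £350,640 = £567,640
Less partial-performance credit: £567,640 − £225,020 = £342,620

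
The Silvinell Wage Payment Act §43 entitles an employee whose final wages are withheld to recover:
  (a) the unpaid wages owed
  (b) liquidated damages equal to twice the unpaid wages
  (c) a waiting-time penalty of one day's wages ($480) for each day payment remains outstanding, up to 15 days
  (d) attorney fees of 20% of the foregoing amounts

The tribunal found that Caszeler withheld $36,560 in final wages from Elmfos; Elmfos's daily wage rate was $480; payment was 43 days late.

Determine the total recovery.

Doubled: 2 × $36,560 = $73,120
Penalty days: min(43, 15) = 15
Waiting-time penalty: 15 × $480 = $7,200
Subtotal: $36,560 + $73,120 + $7,200 = $116,880
Attorney fees: 20% of $116,880 = $23,376
Total award: $116,880 + $23,376 = $140,256

Total award: $140,256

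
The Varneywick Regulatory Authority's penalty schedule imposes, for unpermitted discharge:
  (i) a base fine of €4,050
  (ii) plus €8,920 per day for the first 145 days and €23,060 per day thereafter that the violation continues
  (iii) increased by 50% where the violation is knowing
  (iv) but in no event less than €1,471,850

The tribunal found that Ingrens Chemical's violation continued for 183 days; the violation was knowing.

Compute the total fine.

First 145 days: 145 × €8,920 = €1,293,400
Remaining days: (183 − 145) × €23,060 = €876,280
Per-day component: €1,293,400 + €876,280 = €2,169,680
Base plus per-day: €4,050 + €2,169,680 = €2,173,730
Enhancement: 50% of €2,173,730 = €1,086,865
Enhanced fine: €2,173,730 + €1,086,865 = €3,260,595
Minimum €1,471,850: €3,260,595 meets the minimum, no increase.

€3,260,595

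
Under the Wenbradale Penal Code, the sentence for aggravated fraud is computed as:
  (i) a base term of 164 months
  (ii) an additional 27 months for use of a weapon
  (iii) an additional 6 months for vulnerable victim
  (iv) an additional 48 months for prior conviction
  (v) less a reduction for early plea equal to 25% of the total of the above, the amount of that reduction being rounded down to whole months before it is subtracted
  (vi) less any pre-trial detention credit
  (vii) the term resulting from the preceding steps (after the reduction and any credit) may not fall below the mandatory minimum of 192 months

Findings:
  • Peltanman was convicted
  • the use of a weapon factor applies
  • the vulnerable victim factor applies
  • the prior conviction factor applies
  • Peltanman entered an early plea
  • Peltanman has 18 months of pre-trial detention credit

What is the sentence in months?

Use of a weapon enhancement: +27 months
Vulnerable victim enhancement: +6 months
Prior conviction enhancement: +48 months
Adjusted term: 164 months + 27 months + 6 months + 48 months = 245 months
Early plea reduction: 25% of 245 months = 61 months (rounded down)
After reduction: 245 − 61 = 184 months
Less pre-trial detention credit: 184 months − 18 months = 166 months
Minimum 192 months: 166 months is below the minimum → 192 months

192 months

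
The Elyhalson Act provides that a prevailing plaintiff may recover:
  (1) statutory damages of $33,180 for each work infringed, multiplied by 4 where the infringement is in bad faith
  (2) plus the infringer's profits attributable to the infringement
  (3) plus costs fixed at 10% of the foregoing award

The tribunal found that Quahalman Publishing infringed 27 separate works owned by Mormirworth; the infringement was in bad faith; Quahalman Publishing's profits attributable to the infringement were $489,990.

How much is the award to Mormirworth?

Statutory damages: 27 × $33,180 = $895,860
Multiplied by 4: 4 × $895,860 = $3,583,440
Combined award: $3,583,440 + $489,990 = $4,073,430
Costs: 10% of $4,073,430 = $407,343
Award plus costs: $4,073,430 + $407,343 = $4,480,773

Award: $4,480,773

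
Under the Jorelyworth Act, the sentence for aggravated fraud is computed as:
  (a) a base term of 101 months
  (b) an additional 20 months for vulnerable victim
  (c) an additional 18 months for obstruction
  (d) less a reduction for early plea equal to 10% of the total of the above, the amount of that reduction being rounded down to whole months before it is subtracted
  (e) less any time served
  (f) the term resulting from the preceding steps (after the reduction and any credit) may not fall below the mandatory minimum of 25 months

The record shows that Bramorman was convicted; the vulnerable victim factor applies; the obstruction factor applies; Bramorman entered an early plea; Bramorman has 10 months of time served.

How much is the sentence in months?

Vulnerable victim enhancement: +20 months
Obstruction enhancement: +18 months
Adjusted term: 101 months + 20 months + 18 months = 139 months
Early plea reduction: 10% of 139 months = 13 months (rounded down)
After reduction: 139 − 13 = 126 months
Less time served: 126 months − 10 months = 116 months
Minimum 25 months: 116 months meets the minimum, no increase.

116 months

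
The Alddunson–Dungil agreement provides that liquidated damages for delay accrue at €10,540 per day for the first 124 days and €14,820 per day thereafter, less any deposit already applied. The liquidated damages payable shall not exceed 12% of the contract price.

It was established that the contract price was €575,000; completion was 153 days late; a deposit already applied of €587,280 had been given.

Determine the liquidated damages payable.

First 124 days: 124 × €10,540 = €1,306,960
Remaining days: (153 − 124) × €14,820 = €429,780
Accrued per-day damages: €1,306,960 + €429,780 = €1,736,740
Less deposit already applied: €1,736,740 − €587,280 = €1,149,460
Cap: 12% of €575,000 = €69,000
Cap at €69,000: €1,149,460 exceeds the cap → €69,000

Liquidated damages: €69,000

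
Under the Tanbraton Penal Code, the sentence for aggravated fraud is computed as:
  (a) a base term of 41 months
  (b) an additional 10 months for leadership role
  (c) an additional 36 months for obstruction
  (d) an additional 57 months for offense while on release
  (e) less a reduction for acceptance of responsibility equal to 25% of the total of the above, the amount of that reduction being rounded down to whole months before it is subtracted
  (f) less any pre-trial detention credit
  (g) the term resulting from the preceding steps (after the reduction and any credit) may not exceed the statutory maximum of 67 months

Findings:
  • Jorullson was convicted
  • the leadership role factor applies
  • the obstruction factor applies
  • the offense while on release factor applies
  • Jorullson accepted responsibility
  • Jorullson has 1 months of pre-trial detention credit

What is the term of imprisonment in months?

67 months

Leadership role enhancement: +10 months
Obstruction enhancement: +36 months
Offense while on release enhancement: +57 months
Adjusted term: 41 months + 10 months + 36 months + 57 months = 144 months
Acceptance of responsibility reduction: 25% of 144 months = 36 months (rounded down)
After reduction: 144 − 36 = 108 months
Less pre-trial detention credit: 108 months − 1 months = 107 months
Cap at 67 months: 107 months exceeds the cap → 67 months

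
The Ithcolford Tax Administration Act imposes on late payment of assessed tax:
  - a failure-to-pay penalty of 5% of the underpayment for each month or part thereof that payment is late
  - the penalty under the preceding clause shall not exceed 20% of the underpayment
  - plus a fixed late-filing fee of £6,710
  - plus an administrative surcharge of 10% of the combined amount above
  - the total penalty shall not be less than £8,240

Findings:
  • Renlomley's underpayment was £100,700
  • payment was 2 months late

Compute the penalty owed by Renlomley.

£18,458

Accrued rate: 5% × 2 = 10%, capped at 20% → 10%
Failure-to-pay penalty: 10% of £100,700 = £10,070
Penalty before surcharge: £10,070 + £6,710 = £16,780
Administrative surcharge: 10% of £16,780 = £1,678
Total penalty: £16,780 + £1,678 = £18,458
Minimum £8,240: £18,458 meets the minimum, no increase.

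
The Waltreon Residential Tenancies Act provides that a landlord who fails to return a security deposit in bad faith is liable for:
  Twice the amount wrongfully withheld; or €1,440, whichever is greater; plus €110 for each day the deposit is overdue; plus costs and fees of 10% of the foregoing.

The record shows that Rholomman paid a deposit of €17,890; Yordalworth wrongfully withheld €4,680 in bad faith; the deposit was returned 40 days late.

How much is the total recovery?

Doubled: 2 × €4,680 = €9,360
Minimum €1,440: €9,360 meets the minimum, no increase.
Late-return penalty: 40 × €110 = €4,400
Damages plus late penalty: €9,360 + €4,400 = €13,760
Costs and fees: 10% of €13,760 = €1,376
Total recovery: €13,760 + €1,376 = €15,136

€15,136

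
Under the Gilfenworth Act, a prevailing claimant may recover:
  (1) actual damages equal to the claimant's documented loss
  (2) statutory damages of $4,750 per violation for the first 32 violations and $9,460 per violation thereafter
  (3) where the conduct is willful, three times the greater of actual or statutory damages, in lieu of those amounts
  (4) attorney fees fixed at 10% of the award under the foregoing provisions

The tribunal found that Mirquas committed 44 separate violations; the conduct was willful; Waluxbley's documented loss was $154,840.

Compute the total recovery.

$876,216

First 32 violations: 32 × $4,750 = $152,000
Remaining violations: (44 − 32) × $9,460 = $113,520
Statutory damages: $152,000 + $113,520 = $265,520
Greater of actual damages ($154,840) or statutory damages ($265,520): $265,520
Trebled: 3 × $265,520 = $796,560
Attorney fees: 10% of $796,560 = $79,656
Total recovery: $796,560 + $79,656 = $876,216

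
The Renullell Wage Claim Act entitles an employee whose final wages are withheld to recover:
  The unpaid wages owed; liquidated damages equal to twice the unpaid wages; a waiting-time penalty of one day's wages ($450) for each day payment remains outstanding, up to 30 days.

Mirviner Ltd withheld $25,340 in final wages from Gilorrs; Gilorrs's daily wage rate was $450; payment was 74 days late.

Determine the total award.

$89,520

Doubled: 2 × $25,340 = $50,680
Penalty days: min(74, 30) = 30
Waiting-time penalty: 30 × $450 = $13,500
Total award: $25,340 + $50,680 + $13,500 = $89,520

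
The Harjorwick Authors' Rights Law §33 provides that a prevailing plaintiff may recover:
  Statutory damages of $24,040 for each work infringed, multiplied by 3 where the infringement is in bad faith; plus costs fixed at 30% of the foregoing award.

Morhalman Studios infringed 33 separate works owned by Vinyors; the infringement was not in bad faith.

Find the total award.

$1,031,316

Statutory damages: 33 × $24,040 = $793,320
Infringement not in bad faith: no ×3 enhancement.
Costs: 30% of $793,320 = $237,996
Award plus costs: $793,320 + $237,996 = $1,031,316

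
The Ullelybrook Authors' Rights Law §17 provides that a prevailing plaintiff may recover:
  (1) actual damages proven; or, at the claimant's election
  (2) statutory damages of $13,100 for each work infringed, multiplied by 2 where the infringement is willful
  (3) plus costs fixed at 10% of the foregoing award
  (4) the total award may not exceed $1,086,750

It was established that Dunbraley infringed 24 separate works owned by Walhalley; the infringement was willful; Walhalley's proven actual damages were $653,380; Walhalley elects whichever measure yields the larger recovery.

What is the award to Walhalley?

Statutory damages: 24 × $13,100 = $314,400
Doubled: 2 × $314,400 = $628,800
Greater of actual damages ($653,380) or enhanced statutory damages ($628,800): $653,380
Costs: 10% of $653,380 = $65,338
Award plus costs: $653,380 + $65,338 = $718,718
Cap at $1,086,750: $718,718 is within the cap, no reduction.

$718,718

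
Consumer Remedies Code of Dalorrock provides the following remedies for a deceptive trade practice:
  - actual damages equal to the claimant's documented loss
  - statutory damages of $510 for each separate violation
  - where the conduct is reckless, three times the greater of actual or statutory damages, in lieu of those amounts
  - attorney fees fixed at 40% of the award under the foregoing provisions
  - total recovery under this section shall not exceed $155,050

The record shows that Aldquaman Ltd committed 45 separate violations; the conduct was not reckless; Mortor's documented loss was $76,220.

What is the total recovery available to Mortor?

Statutory damages: 45 × $510 = $22,950
Conduct not reckless: the in-lieu enhancement does not apply.
Actual plus statutory damages: $76,220 + $22,950 = $99,170
Attorney fees: 40% of $99,170 = $39,668
Total before cap: $99,170 + $39,668 = $138,838
Cap at $155,050: $138,838 is within the cap, no reduction.

$138,838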